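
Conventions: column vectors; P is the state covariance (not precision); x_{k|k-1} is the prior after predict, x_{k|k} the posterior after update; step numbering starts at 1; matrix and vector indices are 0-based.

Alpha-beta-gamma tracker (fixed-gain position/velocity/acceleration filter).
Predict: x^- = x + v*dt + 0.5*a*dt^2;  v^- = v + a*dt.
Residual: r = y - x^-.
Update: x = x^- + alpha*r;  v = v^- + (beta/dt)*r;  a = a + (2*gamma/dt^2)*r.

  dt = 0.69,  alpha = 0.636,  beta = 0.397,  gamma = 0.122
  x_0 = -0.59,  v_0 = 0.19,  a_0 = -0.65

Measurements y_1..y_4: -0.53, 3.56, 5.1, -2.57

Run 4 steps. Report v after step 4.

v_post = -0.4552

step 1: x_pred=-0.6136  r=0.0836  x^+=-0.5604  v^+=-0.2104  a^+=-0.6071
step 2: x_pred=-0.8501  r=4.4101  x^+=1.9547  v^+=1.9081  a^+=1.6530
step 3: x_pred=3.6648  r=1.4352  x^+=4.5776  v^+=3.8745  a^+=2.3886
step 4: x_pred=7.8196  r=-10.3896  x^+=1.2118  v^+=-0.4552  a^+=-2.9361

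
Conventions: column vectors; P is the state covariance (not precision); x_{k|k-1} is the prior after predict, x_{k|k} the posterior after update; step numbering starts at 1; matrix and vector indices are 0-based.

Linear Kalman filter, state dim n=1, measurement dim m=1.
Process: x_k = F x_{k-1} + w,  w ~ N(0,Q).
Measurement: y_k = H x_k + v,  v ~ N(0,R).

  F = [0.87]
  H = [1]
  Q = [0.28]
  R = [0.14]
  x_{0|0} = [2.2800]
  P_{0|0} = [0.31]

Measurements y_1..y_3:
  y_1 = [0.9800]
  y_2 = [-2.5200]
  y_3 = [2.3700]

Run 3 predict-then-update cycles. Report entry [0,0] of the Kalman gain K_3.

K[0,0] = 0.7180

step 1: x^-=[1.9836]  P^-=[0.5146]  S=[0.6546]  K=[0.7861]  nu=[-1.0036]  x^+=[1.1946]  P^+=[0.1101]
step 2: x^-=[1.0393]  P^-=[0.3633]  S=[0.5033]  K=[0.7218]  nu=[-3.5593]  x^+=[-1.5299]  P^+=[0.1011]
step 3: x^-=[-1.3310]  P^-=[0.3565]  S=[0.4965]  K=[0.7180]  nu=[3.7010]  x^+=[1.3264]  P^+=[0.1005]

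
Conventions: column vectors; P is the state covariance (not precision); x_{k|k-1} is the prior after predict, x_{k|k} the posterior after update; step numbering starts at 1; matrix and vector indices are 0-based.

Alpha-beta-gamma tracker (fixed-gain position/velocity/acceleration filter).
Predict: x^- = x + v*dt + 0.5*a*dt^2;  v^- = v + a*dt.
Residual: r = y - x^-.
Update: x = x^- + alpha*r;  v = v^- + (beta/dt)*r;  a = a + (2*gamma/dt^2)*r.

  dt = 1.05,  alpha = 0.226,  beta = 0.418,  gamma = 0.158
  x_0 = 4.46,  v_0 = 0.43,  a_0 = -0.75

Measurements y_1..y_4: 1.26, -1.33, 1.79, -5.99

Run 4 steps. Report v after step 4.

v_post = -3.5209

step 1: x_pred=4.4981  r=-3.2381  x^+=3.7663  v^+=-1.6466  a^+=-1.6781
step 2: x_pred=1.1123  r=-2.4423  x^+=0.5604  v^+=-4.3808  a^+=-2.3781
step 3: x_pred=-5.3505  r=7.1405  x^+=-3.7367  v^+=-4.0353  a^+=-0.3315
step 4: x_pred=-8.1565  r=2.1665  x^+=-7.6669  v^+=-3.5209  a^+=0.2895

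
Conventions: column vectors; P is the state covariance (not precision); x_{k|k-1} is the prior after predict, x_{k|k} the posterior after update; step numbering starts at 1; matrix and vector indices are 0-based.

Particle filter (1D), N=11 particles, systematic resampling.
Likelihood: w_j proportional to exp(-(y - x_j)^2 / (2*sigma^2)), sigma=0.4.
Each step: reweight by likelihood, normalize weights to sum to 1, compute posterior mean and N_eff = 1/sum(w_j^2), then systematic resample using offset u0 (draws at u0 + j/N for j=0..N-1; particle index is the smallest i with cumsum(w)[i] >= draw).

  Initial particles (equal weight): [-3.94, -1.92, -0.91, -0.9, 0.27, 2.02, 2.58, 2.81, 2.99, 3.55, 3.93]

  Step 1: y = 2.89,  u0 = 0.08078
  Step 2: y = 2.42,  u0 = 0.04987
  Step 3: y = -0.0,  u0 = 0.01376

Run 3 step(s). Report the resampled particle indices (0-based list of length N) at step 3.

resampled_idx = [0, 0, 0, 1, 1, 2, 2, 3, 3, 4, 4]

step 1: w=[0.0000, 0.0000, 0.0000, 0.0000, 0.0000, 0.0305, 0.2409, 0.3188, 0.3153, 0.0834, 0.0111]  mean=2.8613  Neff=3.7441  idx=[6, 6, 6, 7, 7, 7, 8, 8, 8, 8, 10]
step 2: w=[0.1517, 0.1517, 0.1517, 0.1022, 0.1022, 0.1022, 0.0595, 0.0595, 0.0595, 0.0595, 0.0001]  mean=2.7483  Neff=8.7291  idx=[0, 0, 1, 2, 2, 3, 4, 5, 6, 7, 9]
step 3: w=[0.1974, 0.1974, 0.1974, 0.1974, 0.1974, 0.0041, 0.0041, 0.0041, 0.0002, 0.0002, 0.0002]  mean=2.5830  Neff=5.1289  idx=[0, 0, 0, 1, 1, 2, 2, 3, 3, 4, 4]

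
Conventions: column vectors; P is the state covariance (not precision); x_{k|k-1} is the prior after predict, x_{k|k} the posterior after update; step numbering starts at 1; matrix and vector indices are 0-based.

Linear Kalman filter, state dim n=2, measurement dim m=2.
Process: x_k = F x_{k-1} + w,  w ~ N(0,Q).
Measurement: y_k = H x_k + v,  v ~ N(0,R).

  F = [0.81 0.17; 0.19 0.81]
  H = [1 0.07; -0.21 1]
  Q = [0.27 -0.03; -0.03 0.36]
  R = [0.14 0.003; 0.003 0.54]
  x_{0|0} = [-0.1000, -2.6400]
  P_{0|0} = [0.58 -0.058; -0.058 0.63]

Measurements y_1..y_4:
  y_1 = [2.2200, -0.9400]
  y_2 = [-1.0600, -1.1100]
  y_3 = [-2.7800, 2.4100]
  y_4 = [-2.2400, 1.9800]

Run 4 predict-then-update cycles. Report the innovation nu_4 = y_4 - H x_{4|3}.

step 1: x^-=[-0.5298, -2.1574]  P^-=[0.6528 0.1061; 0.1061 0.7764]  S=[0.8114 0.0248; 0.0248 1.3007]  K=[0.8148 -0.0394; 0.1801 0.5764]  nu=[2.9008, 1.1061]  x^+=[1.7903, -0.9974]  P^+=[0.1136 0.0050; 0.0050 0.3128]
step 2: x^-=[1.2806, -0.4677]  P^-=[0.3550 0.0340; 0.0340 0.5709]  S=[0.5025 0.0020; 0.0020 1.1123]  K=[0.7112 -0.0377; 0.1453 0.5066]  nu=[-2.3079, -0.3734]  x^+=[-0.3468, -0.9922]  P^+=[0.0993 0.0026; 0.0026 0.2746]
step 3: x^-=[-0.4496, -0.8695]  P^-=[0.3438 0.0249; 0.0249 0.5445]  S=[0.4900 -0.0065; -0.0065 1.0892]  K=[0.7047 -0.0392; 0.1352 0.4959]  nu=[-2.2696, 3.1851]  x^+=[-2.1738, 0.4031]  P^+=[0.0984 0.0016; 0.0016 0.2686]
step 4: x^-=[-1.6923, -0.0865]  P^-=[0.3428 0.0232; 0.0232 0.5402]  S=[0.4887 -0.0083; -0.0083 1.0856]  K=[0.7041 -0.0395; 0.1333 0.4942]  nu=[-0.5417, 1.7111]  x^+=[-2.1413, 0.6869]  P^+=[0.0984 0.0014; 0.0014 0.2675]

innov = [-0.5417, 1.7111]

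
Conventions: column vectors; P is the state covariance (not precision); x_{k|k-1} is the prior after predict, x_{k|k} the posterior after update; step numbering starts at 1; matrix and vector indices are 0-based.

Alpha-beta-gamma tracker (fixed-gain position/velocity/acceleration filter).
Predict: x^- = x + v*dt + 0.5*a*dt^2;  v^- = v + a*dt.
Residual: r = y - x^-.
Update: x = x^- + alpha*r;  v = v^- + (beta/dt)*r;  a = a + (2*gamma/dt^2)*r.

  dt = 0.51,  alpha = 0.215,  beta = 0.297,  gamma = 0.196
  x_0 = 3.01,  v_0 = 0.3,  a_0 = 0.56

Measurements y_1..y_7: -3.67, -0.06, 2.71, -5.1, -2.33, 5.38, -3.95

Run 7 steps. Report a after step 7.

a_post = 4.0655

step 1: x_pred=3.2358  r=-6.9058  x^+=1.7511  v^+=-3.4360  a^+=-9.8479
step 2: x_pred=-1.2820  r=1.2220  x^+=-1.0193  v^+=-7.7468  a^+=-8.0061
step 3: x_pred=-6.0113  r=8.7213  x^+=-4.1363  v^+=-6.7510  a^+=5.1379
step 4: x_pred=-6.9111  r=1.8111  x^+=-6.5217  v^+=-3.0760  a^+=7.8674
step 5: x_pred=-7.0673  r=4.7373  x^+=-6.0488  v^+=3.6952  a^+=15.0071
step 6: x_pred=-2.2126  r=7.5926  x^+=-0.5802  v^+=15.7704  a^+=26.4500
step 7: x_pred=10.9025  r=-14.8525  x^+=7.7092  v^+=20.6104  a^+=4.0655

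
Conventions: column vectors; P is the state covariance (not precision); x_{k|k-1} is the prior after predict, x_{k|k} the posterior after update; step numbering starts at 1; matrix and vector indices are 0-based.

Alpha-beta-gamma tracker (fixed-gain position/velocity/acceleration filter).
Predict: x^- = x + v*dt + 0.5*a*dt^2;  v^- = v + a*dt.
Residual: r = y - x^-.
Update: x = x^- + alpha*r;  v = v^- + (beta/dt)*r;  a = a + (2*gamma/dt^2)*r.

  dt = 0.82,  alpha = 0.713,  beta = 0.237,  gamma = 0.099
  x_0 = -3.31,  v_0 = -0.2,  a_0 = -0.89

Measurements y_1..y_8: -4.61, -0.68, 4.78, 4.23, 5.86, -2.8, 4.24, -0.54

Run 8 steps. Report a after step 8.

a_post = -3.0450

step 1: x_pred=-3.7732  r=-0.8368  x^+=-4.3698  v^+=-1.1717  a^+=-1.1364
step 2: x_pred=-5.7127  r=5.0327  x^+=-2.1244  v^+=-0.6489  a^+=0.3455
step 3: x_pred=-2.5403  r=7.3203  x^+=2.6791  v^+=1.7502  a^+=2.5011
step 4: x_pred=4.9551  r=-0.7251  x^+=4.4381  v^+=3.5915  a^+=2.2876
step 5: x_pred=8.1523  r=-2.2923  x^+=6.5179  v^+=4.8049  a^+=1.6126
step 6: x_pred=11.0000  r=-13.8000  x^+=1.1606  v^+=2.1387  a^+=-2.4510
step 7: x_pred=2.0903  r=2.1497  x^+=3.6230  v^+=0.7502  a^+=-1.8180
step 8: x_pred=3.6270  r=-4.1670  x^+=0.6559  v^+=-1.9450  a^+=-3.0450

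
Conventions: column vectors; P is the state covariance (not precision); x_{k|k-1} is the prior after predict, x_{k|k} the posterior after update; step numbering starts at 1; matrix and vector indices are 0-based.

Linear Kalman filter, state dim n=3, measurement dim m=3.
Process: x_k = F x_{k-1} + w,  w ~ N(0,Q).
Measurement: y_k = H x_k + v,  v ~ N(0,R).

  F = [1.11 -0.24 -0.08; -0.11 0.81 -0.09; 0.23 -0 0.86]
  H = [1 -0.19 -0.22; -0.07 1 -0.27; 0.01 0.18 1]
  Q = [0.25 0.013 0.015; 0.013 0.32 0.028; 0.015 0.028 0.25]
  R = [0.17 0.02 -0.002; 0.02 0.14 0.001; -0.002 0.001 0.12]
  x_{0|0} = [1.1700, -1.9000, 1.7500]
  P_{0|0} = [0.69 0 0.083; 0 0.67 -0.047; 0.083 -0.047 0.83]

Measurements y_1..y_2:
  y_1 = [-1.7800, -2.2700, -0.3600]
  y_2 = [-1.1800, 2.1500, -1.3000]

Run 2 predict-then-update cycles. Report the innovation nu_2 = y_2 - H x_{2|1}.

step 1: x^-=[1.6147, -1.8252, 1.7741]  P^-=[1.1275 -0.2011 0.2215; -0.2011 0.7832 -0.0960; 0.2215 -0.0960 0.9332]  S=[1.3419 -0.3962 -0.0156; -0.3962 1.0851 -0.2177; -0.0156 -0.2177 1.0478]  K=[0.8459 0.0375 0.2080; -0.0071 0.7975 0.2066; -0.0154 -0.1720 0.8403]  nu=[-3.3512, 0.1472, -1.8217]  x^+=[-1.5933, -2.0603, 0.2696]  P^+=[0.1545 0.0372 0.0150; 0.0372 0.1155 0.0044; 0.0150 0.0044 0.0997]
step 2: x^-=[-1.2957, -1.5178, -0.1346]  P^-=[0.4253 0.0053 0.0587; 0.0053 0.3915 0.0247; 0.0587 0.0247 0.3379]  S=[0.6000 -0.0778 -0.0316; -0.0778 0.5464 -0.0009; -0.0316 -0.0009 0.4807]  K=[0.6984 0.0260 0.1789; -0.0229 0.7007 0.1978; -0.0132 -0.1301 0.7123]  nu=[-0.2023, 3.5408, -0.8792]  x^+=[-1.5024, 0.7940, -1.2188]  P^+=[0.1276 0.0303 0.0134; 0.0303 0.1016 0.0059; 0.0134 0.0059 0.0842]

innov = [-0.2023, 3.5408, -0.8792]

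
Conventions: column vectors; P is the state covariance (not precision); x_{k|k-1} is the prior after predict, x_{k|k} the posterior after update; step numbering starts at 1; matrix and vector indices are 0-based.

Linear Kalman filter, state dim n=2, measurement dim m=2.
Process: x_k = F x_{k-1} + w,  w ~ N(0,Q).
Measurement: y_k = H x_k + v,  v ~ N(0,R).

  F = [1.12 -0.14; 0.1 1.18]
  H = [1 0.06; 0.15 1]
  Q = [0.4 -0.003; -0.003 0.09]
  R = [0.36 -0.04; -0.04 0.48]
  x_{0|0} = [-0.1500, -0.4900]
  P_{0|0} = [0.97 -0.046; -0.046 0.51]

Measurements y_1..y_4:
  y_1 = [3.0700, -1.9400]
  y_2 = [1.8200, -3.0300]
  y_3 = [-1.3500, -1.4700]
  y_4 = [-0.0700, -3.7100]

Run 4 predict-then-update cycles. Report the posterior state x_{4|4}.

step 1: x^-=[-0.0994, -0.5932]  P^-=[1.6412 -0.0388; -0.0388 0.7990]  S=[1.9994 0.2150; 0.2150 1.3043]  K=[0.8171 0.0243; -0.0619 0.6183]  nu=[3.2050, -1.3319]  x^+=[2.4868, -1.6151]  P^+=[0.2971 -0.0656; -0.0656 0.3091]
step 2: x^-=[3.0114, -1.6572]  P^-=[0.7993 -0.1065; -0.1065 0.5079]  S=[1.1483 0.0029; 0.0029 0.9739]  K=[0.6905 0.0117; -0.0675 0.5053]  nu=[-1.0919, -1.8245]  x^+=[2.2361, -2.5054]  P^+=[0.2517 -0.0598; -0.0598 0.2542]
step 3: x^-=[2.8552, -2.7328]  P^-=[0.7394 -0.0950; -0.0950 0.4324]  S=[1.0896 0.0011; 0.0011 0.9005]  K=[0.6734 0.0169; -0.0638 0.4644]  nu=[-4.0413, 0.8345]  x^+=[0.1480, -2.0875]  P^+=[0.2451 -0.0556; -0.0556 0.2338]
step 4: x^-=[0.4580, -2.4484]  P^-=[0.7294 -0.0868; -0.0868 0.4049]  S=[1.0805 0.0061; 0.0061 0.8752]  K=[0.6702 0.0211; -0.0604 0.4481]  nu=[-0.3811, -1.3303]  x^+=[0.1745, -3.0215]  P^+=[0.2436 -0.0532; -0.0532 0.2255]

x_post = [0.1745, -3.0215]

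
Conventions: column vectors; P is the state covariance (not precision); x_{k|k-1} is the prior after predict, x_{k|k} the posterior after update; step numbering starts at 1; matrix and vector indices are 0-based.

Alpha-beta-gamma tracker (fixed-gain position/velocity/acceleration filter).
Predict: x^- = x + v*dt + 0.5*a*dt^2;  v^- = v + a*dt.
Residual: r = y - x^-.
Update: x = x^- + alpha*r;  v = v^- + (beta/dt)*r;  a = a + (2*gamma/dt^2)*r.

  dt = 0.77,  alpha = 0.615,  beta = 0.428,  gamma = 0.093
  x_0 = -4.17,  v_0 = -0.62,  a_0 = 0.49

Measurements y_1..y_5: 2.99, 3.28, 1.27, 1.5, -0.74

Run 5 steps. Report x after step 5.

x_post = 0.9988

step 1: x_pred=-4.5021  r=7.4921  x^+=0.1055  v^+=3.9218  a^+=2.8404
step 2: x_pred=3.9673  r=-0.6873  x^+=3.5446  v^+=5.7268  a^+=2.6248
step 3: x_pred=8.7324  r=-7.4624  x^+=4.1430  v^+=3.6000  a^+=0.2837
step 4: x_pred=6.9991  r=-5.4991  x^+=3.6172  v^+=0.7618  a^+=-1.4414
step 5: x_pred=3.7764  r=-4.5164  x^+=0.9988  v^+=-2.8585  a^+=-2.8583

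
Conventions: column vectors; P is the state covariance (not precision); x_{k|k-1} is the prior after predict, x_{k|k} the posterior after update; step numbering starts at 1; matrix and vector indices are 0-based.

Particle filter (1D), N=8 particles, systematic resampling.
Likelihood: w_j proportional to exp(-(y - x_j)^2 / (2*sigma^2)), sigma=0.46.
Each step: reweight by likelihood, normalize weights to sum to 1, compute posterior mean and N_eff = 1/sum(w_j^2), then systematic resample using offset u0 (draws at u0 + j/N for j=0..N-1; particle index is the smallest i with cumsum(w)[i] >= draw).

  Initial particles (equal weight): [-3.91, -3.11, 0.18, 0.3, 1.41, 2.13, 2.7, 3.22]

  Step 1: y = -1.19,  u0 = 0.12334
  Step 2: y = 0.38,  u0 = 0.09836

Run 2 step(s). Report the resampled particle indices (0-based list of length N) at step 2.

resampled_idx = [0, 1, 2, 3, 4, 5, 6, 7]

step 1: w=[0.0000, 0.0095, 0.6857, 0.3047, 0.0000, 0.0000, 0.0000, 0.0000]  mean=0.1852  Neff=1.7757  idx=[2, 2, 2, 2, 2, 3, 3, 3]
step 2: w=[0.1212, 0.1212, 0.1212, 0.1212, 0.1212, 0.1313, 0.1313, 0.1313]  mean=0.2273  Neff=7.9880  idx=[0, 1, 2, 3, 4, 5, 6, 7]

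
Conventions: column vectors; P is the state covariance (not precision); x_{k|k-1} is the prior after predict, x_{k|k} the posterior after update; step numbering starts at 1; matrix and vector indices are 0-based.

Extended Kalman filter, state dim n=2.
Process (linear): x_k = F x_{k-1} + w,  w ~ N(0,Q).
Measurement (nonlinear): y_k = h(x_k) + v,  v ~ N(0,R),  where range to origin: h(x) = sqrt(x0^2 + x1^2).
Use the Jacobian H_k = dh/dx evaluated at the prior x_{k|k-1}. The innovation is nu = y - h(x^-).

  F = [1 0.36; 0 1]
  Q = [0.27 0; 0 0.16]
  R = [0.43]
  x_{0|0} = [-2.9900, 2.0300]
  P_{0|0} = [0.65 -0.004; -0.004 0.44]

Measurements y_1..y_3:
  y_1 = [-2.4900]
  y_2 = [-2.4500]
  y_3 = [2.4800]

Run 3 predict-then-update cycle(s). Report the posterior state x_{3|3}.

step 1: x^-=[-2.2592, 2.0300]  P^-=[0.9741 0.1544; 0.1544 0.6000]  H_jac=[-0.7438 0.6684]  S=[1.0835]  K=[-0.5735; 0.2641]  nu=[-5.5272]  x^+=[0.9108, 0.5701]  P^+=[0.6178 0.3185; 0.3185 0.5244]
step 2: x^-=[1.1160, 0.5701]  P^-=[1.1851 0.5073; 0.5073 0.6844]  H_jac=[0.8905 0.4549]  S=[1.9225]  K=[0.6690; 0.3970]  nu=[-3.7032]  x^+=[-1.3614, -0.8999]  P^+=[0.3247 -0.0032; -0.0032 0.3815]
step 3: x^-=[-1.6853, -0.8999]  P^-=[0.6418 0.1341; 0.1341 0.5415]  H_jac=[-0.8821 -0.4710]  S=[1.1610]  K=[-0.5421; -0.3216]  nu=[0.5695]  x^+=[-1.9940, -1.0830]  P^+=[0.3007 -0.0683; -0.0683 0.4214]

x_post = [-1.9940, -1.0830]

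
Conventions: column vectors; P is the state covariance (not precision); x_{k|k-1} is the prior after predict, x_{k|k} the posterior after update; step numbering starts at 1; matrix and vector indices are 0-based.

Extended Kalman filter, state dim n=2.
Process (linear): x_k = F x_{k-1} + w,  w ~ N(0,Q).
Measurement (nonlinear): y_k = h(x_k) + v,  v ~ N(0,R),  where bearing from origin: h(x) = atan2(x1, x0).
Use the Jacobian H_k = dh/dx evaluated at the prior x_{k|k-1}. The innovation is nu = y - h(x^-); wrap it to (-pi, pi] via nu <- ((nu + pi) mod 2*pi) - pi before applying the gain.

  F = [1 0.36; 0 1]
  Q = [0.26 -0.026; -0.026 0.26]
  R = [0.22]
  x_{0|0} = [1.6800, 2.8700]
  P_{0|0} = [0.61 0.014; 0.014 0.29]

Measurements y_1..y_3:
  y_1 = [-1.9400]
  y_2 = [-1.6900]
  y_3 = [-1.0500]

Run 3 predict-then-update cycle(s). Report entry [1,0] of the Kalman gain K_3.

K[1,0] = 0.6134

step 1: x^-=[2.7132, 2.8700]  P^-=[0.9177 0.0924; 0.0924 0.5500]  H_jac=[-0.1840 0.1739]  S=[0.2618]  K=[-0.5836; 0.3005]  nu=[-2.7535]  x^+=[4.3200, 2.0426]  P^+=[0.8285 0.1383; 0.1383 0.5264]
step 2: x^-=[5.0554, 2.0426]  P^-=[1.2563 0.3018; 0.3018 0.7864]  H_jac=[-0.0687 0.1700]  S=[0.2416]  K=[-0.1448; 0.4676]  nu=[-2.0740]  x^+=[5.3558, 1.0728]  P^+=[1.2512 0.3182; 0.3182 0.7335]
step 3: x^-=[5.7420, 1.0728]  P^-=[1.8354 0.5562; 0.5562 0.9935]  H_jac=[-0.0314 0.1683]  S=[0.2441]  K=[0.1471; 0.6134]  nu=[-1.2347]  x^+=[5.5604, 0.3154]  P^+=[1.8301 0.5342; 0.5342 0.9017]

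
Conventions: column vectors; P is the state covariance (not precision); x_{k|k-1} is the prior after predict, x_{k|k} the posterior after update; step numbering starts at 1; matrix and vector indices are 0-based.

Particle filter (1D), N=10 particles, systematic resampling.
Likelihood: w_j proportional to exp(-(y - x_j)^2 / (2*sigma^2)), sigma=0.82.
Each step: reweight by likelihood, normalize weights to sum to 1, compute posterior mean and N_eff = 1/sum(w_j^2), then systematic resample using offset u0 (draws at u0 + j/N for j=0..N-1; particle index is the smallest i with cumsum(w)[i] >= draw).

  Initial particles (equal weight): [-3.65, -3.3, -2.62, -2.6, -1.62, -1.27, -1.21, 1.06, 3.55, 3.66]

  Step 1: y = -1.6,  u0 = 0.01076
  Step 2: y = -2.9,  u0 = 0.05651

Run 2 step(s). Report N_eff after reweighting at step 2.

step 1: w=[0.0112, 0.0298, 0.1178, 0.1214, 0.2552, 0.2354, 0.2280, 0.0013, 0.0000, 0.0000]  mean=-1.7501  Neff=4.9475  idx=[0, 2, 3, 4, 4, 4, 5, 5, 6, 6]
step 2: w=[0.1670, 0.2394, 0.2373, 0.0750, 0.0750, 0.0750, 0.0352, 0.0352, 0.0303, 0.0303]  mean=-2.3816  Neff=6.1439  idx=[0, 0, 1, 1, 2, 2, 3, 4, 5, 8]

N_eff = 6.1439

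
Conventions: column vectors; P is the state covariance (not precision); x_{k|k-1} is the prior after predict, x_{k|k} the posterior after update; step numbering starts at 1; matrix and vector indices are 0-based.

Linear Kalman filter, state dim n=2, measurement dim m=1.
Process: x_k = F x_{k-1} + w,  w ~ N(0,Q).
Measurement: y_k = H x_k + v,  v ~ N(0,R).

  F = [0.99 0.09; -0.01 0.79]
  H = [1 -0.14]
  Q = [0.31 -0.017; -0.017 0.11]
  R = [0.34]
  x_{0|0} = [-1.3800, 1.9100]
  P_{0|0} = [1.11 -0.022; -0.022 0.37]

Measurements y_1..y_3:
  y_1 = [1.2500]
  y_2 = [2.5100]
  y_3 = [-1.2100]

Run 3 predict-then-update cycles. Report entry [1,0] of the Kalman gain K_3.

K[1,0] = -0.0098

step 1: x^-=[-1.1943, 1.5227]  P^-=[1.3970 -0.0189; -0.0189 0.3414]  S=[1.7490]  K=[0.8003; -0.0381]  nu=[2.6575]  x^+=[0.9324, 1.4214]  P^+=[0.2769 0.0345; 0.0345 0.3388]
step 2: x^-=[1.0510, 1.1136]  P^-=[0.5903 0.0313; 0.0313 0.3209]  S=[0.9278]  K=[0.6315; -0.0147]  nu=[1.6149]  x^+=[2.0708, 1.0898]  P^+=[0.2203 0.0399; 0.0399 0.3207]
step 3: x^-=[2.1482, 0.8403]  P^-=[0.5356 0.0348; 0.0348 0.3096]  S=[0.8719]  K=[0.6087; -0.0098]  nu=[-3.2405]  x^+=[0.1757, 0.8720]  P^+=[0.2126 0.0400; 0.0400 0.3095]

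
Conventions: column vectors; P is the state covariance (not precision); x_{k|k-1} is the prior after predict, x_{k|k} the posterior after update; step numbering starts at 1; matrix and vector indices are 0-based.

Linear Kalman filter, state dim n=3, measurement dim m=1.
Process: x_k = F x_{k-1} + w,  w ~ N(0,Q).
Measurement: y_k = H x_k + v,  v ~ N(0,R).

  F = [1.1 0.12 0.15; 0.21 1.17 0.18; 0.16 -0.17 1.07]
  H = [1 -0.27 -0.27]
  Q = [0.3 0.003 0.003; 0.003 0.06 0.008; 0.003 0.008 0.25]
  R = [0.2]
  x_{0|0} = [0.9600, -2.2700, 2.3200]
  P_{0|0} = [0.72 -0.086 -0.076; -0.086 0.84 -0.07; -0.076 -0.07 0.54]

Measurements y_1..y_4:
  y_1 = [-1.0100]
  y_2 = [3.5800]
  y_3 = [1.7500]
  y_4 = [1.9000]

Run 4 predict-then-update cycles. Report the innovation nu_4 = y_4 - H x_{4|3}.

innov = [-0.4598]

step 1: x^-=[1.1316, -2.0367, 3.0219]  P^-=[1.1451 0.1577 0.1152; 0.1577 1.1816 -0.1487; 0.1152 -0.1487 0.9151]  S=[1.3289]  K=[0.8063; -0.0912; -0.0690]  nu=[-1.8756]  x^+=[-0.3806, -1.8657, 3.1514]  P^+=[0.2813 0.2554 0.1892; 0.2554 1.1706 -0.1570; 0.1892 -0.1570 0.9087]
step 2: x^-=[-0.1698, -1.6956, 3.6282]  P^-=[0.8019 0.6045 0.3426; 0.6045 1.7779 -0.1455; 0.3426 -0.1455 1.4395]  S=[0.7037]  K=[0.7760; 0.2327; -0.0096]  nu=[4.2717]  x^+=[3.1452, -0.7017, 3.5874]  P^+=[0.3780 0.4774 0.3479; 0.4774 1.7398 -0.1439; 0.3479 -0.1439 1.4394]
step 3: x^-=[3.9136, 0.4852, 4.4610]  P^-=[1.0505 1.0514 0.5879; 1.0514 2.7053 -0.0634; 0.5879 -0.0634 2.1034]  S=[0.7066]  K=[0.8603; 0.4785; 0.0525]  nu=[-0.8281]  x^+=[3.2011, 0.0890, 4.4175]  P^+=[0.5275 0.7605 0.5560; 0.7605 2.5435 -0.0811; 0.5560 -0.0811 2.1015]
step 4: x^-=[4.1946, 1.5715, 5.2238]  P^-=[1.4036 1.6483 0.9130; 1.6483 4.0147 0.0816; 0.9130 0.0816 2.9215]  S=[0.7380]  K=[0.9648; 0.7348; 0.1385]  nu=[-0.4598]  x^+=[3.7509, 1.2336, 5.1601]  P^+=[0.7166 1.1251 0.8144; 1.1251 3.6163 0.0066; 0.8144 0.0066 2.9073]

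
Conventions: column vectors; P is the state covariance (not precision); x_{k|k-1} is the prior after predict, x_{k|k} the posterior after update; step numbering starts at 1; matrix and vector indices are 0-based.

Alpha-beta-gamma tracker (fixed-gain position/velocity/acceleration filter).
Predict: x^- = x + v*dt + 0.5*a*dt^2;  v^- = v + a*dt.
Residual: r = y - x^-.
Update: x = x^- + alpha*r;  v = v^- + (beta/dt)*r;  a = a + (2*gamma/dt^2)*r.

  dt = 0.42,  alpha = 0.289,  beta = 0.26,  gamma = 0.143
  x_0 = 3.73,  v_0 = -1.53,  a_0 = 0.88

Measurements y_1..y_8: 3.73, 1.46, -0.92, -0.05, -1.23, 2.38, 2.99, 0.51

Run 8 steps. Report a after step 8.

a_post = 16.4940

step 1: x_pred=3.1650  r=0.5650  x^+=3.3283  v^+=-0.8106  a^+=1.7960
step 2: x_pred=3.1462  r=-1.6862  x^+=2.6589  v^+=-1.1002  a^+=-0.9379
step 3: x_pred=2.1141  r=-3.0341  x^+=1.2373  v^+=-3.3724  a^+=-5.8572
step 4: x_pred=-0.6957  r=0.6457  x^+=-0.5091  v^+=-5.4326  a^+=-4.8102
step 5: x_pred=-3.2151  r=1.9851  x^+=-2.6414  v^+=-6.2240  a^+=-1.5918
step 6: x_pred=-5.3959  r=7.7759  x^+=-3.1487  v^+=-2.0789  a^+=11.0154
step 7: x_pred=-3.0503  r=6.0403  x^+=-1.3046  v^+=6.2867  a^+=20.8086
step 8: x_pred=3.1711  r=-2.6611  x^+=2.4021  v^+=13.3790  a^+=16.4940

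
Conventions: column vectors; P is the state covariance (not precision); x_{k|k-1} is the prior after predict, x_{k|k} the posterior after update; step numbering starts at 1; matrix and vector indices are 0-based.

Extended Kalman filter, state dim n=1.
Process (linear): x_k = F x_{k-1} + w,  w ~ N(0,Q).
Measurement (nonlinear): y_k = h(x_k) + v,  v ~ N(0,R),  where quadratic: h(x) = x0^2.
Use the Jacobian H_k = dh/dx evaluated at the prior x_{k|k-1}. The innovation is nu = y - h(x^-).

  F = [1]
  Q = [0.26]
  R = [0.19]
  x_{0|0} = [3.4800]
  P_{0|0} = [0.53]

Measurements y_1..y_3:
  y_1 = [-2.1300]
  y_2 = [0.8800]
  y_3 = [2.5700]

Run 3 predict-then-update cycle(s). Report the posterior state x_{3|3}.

x_post = [1.6531]

step 1: x^-=[3.4800]  P^-=[0.7900]  H_jac=[6.9600]  S=[38.4589]  K=[0.1430]  nu=[-14.2404]  x^+=[1.4441]  P^+=[0.0039]
step 2: x^-=[1.4441]  P^-=[0.2639]  H_jac=[2.8881]  S=[2.3913]  K=[0.3187]  nu=[-1.2053]  x^+=[1.0599]  P^+=[0.0210]
step 3: x^-=[1.0599]  P^-=[0.2810]  H_jac=[2.1198]  S=[1.4525]  K=[0.4100]  nu=[1.4466]  x^+=[1.6531]  P^+=[0.0368]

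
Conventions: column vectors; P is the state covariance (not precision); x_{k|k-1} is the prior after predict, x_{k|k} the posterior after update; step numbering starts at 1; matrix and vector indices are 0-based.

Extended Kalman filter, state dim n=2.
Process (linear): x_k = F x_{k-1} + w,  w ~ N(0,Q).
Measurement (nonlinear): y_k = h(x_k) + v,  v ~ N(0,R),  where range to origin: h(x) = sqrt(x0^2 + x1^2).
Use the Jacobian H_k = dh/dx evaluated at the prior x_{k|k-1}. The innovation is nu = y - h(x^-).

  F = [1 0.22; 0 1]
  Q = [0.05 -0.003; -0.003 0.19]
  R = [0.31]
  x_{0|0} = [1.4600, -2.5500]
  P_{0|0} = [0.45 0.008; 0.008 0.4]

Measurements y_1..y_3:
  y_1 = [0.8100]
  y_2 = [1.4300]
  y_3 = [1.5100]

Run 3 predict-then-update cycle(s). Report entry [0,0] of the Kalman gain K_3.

step 1: x^-=[0.8990, -2.5500]  P^-=[0.5229 0.0930; 0.0930 0.5900]  H_jac=[0.3325 -0.9431]  S=[0.8343]  K=[0.1033; -0.6299]  nu=[-1.8938]  x^+=[0.7034, -1.3570]  P^+=[0.5140 0.1473; 0.1473 0.2590]
step 2: x^-=[0.4049, -1.3570]  P^-=[0.6413 0.2012; 0.2012 0.4490]  H_jac=[0.2859 -0.9583]  S=[0.6644]  K=[-0.0143; -0.5609]  nu=[0.0138]  x^+=[0.4047, -1.3648]  P^+=[0.6412 0.1959; 0.1959 0.2399]
step 3: x^-=[0.1044, -1.3648]  P^-=[0.7890 0.2457; 0.2457 0.4299]  H_jac=[0.0763 -0.9971]  S=[0.7046]  K=[-0.2622; -0.5818]  nu=[0.1412]  x^+=[0.0674, -1.4470]  P^+=[0.7405 0.1382; 0.1382 0.1914]

K[0,0] = -0.2622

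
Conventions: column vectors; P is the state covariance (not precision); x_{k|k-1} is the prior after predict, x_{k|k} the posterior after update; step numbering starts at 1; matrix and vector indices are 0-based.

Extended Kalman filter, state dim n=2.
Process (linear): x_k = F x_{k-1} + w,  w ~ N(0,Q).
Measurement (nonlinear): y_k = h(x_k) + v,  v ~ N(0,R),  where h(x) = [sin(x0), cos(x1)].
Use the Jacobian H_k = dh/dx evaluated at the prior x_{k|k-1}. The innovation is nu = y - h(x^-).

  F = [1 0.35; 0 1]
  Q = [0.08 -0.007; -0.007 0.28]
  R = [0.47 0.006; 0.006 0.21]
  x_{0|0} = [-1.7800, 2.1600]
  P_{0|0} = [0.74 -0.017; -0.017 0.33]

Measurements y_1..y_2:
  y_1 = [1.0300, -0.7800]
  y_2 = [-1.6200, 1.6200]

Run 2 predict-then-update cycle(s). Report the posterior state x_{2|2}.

x_post = [-0.5565, 0.5221]

step 1: x^-=[-1.0240, 2.1600]  P^-=[0.8485 0.0915; 0.0915 0.6100]  H_jac=[0.5200 0.0000; 0.0000 -0.8314]  S=[0.6994 -0.0336; -0.0336 0.6316]  K=[0.6266 -0.0871; 0.0296 -0.8013]  nu=[1.8842, -0.2243]  x^+=[0.1763, 2.3955]  P^+=[0.5654 0.0175; 0.0175 0.2022]
step 2: x^-=[1.0147, 2.3955]  P^-=[0.6824 0.0813; 0.0813 0.4822]  H_jac=[0.5279 0.0000; 0.0000 -0.6788]  S=[0.6602 -0.0231; -0.0231 0.4322]  K=[0.5422 -0.0986; 0.0385 -0.7553]  nu=[-2.4693, 2.3543]  x^+=[-0.5565, 0.5221]  P^+=[0.4816 0.0257; 0.0257 0.2333]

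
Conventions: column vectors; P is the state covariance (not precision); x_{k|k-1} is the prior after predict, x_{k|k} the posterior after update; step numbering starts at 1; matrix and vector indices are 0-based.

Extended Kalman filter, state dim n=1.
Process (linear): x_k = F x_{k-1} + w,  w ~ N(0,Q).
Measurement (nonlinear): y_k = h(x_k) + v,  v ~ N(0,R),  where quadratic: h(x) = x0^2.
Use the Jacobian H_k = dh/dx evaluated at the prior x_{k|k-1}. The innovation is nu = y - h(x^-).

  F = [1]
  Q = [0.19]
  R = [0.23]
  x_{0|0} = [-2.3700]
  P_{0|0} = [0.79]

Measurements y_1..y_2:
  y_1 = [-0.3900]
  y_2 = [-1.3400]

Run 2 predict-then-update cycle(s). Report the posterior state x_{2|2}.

x_post = [-0.1746]

step 1: x^-=[-2.3700]  P^-=[0.9800]  H_jac=[-4.7400]  S=[22.2482]  K=[-0.2088]  nu=[-6.0069]  x^+=[-1.1158]  P^+=[0.0101]
step 2: x^-=[-1.1158]  P^-=[0.2001]  H_jac=[-2.2316]  S=[1.2267]  K=[-0.3641]  nu=[-2.5851]  x^+=[-0.1746]  P^+=[0.0375]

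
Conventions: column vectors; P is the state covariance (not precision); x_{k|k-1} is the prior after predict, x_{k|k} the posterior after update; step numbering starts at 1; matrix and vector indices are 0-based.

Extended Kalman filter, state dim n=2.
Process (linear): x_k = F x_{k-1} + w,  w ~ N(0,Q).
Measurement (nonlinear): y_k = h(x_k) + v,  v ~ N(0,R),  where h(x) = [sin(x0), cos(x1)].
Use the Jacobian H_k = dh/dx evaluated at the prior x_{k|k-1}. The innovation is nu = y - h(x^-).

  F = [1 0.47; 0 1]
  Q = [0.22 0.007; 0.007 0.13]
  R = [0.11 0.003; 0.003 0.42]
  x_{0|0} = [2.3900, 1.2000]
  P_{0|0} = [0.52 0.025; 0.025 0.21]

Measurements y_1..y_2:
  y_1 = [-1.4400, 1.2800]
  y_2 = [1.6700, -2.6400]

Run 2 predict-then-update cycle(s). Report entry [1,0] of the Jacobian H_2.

H_jac[1,0] = 0.0000

step 1: x^-=[2.9540, 1.2000]  P^-=[0.8099 0.1307; 0.1307 0.3400]  H_jac=[-0.9825 0.0000; 0.0000 -0.9320]  S=[0.8917 0.1227; 0.1227 0.7154]  K=[-0.8899 -0.0177; -0.0851 -0.4284]  nu=[-1.6265, 0.9176]  x^+=[4.3851, 0.9452]  P^+=[0.0997 0.0108; 0.0108 0.1933]
step 2: x^-=[4.8294, 0.9452]  P^-=[0.3726 0.1087; 0.1087 0.3233]  H_jac=[0.1167 0.0000; 0.0000 -0.8106]  S=[0.1151 -0.0073; -0.0073 0.6325]  K=[0.3694 -0.1351; 0.0841 -0.4134]  nu=[2.6632, -3.2256]  x^+=[6.2488, 2.5027]  P^+=[0.3446 0.0686; 0.0686 0.2139]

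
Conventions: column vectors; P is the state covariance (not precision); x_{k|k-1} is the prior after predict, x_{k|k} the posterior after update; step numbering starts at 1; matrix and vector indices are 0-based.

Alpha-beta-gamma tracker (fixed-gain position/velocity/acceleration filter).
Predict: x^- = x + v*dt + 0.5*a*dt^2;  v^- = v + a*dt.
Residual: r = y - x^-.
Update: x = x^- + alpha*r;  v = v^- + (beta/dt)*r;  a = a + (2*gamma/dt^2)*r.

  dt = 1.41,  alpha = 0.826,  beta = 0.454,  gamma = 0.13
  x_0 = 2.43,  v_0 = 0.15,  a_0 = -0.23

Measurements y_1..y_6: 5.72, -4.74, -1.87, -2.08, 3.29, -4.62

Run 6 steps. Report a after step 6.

step 1: x_pred=2.4129  r=3.3071  x^+=5.1446  v^+=0.8905  a^+=0.2025
step 2: x_pred=6.6015  r=-11.3415  x^+=-2.7666  v^+=-2.4757  a^+=-1.2807
step 3: x_pred=-7.5305  r=5.6605  x^+=-2.8549  v^+=-2.4590  a^+=-0.5405
step 4: x_pred=-6.8593  r=4.7793  x^+=-2.9116  v^+=-1.6821  a^+=0.0846
step 5: x_pred=-5.1994  r=8.4894  x^+=1.8129  v^+=1.1706  a^+=1.1948
step 6: x_pred=4.6510  r=-9.2710  x^+=-3.0068  v^+=-0.1299  a^+=-0.0177

a_post = -0.0177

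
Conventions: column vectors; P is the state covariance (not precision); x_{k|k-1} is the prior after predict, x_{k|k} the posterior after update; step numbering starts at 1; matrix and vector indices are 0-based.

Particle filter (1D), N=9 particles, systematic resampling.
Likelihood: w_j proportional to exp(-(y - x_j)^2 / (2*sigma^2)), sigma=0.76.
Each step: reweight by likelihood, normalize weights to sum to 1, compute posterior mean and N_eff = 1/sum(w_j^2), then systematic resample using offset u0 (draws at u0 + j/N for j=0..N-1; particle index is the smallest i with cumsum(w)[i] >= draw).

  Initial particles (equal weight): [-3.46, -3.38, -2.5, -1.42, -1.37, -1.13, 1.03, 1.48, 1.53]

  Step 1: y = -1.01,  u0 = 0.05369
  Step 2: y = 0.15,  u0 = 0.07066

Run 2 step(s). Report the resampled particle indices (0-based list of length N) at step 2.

step 1: w=[0.0019, 0.0026, 0.0498, 0.2939, 0.3039, 0.3358, 0.0093, 0.0016, 0.0013]  mean=-1.3391  Neff=3.4005  idx=[2, 3, 3, 4, 4, 4, 5, 5, 5]
step 2: w=[0.0017, 0.0863, 0.0863, 0.0987, 0.0987, 0.0987, 0.1765, 0.1765, 0.1765]  mean=-1.2534  Neff=7.2660  idx=[1, 3, 4, 5, 6, 6, 7, 8, 8]

resampled_idx = [1, 3, 4, 5, 6, 6, 7, 8, 8]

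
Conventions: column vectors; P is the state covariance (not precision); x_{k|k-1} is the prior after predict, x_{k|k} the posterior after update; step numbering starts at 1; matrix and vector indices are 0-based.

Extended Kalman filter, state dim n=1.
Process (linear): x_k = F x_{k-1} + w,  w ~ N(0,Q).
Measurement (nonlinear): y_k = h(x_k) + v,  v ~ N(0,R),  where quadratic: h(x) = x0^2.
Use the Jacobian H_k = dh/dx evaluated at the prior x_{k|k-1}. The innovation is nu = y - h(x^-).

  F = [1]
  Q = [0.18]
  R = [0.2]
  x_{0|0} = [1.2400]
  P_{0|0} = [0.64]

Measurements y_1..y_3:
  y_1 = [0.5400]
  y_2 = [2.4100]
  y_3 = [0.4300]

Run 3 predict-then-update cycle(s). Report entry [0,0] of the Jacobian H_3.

H_jac[0,0] = 3.1942

step 1: x^-=[1.2400]  P^-=[0.8200]  H_jac=[2.4800]  S=[5.2433]  K=[0.3878]  nu=[-0.9976]  x^+=[0.8531]  P^+=[0.0313]
step 2: x^-=[0.8531]  P^-=[0.2113]  H_jac=[1.7062]  S=[0.8150]  K=[0.4423]  nu=[1.6822]  x^+=[1.5971]  P^+=[0.0518]
step 3: x^-=[1.5971]  P^-=[0.2318]  H_jac=[3.1942]  S=[2.5655]  K=[0.2887]  nu=[-2.1208]  x^+=[0.9849]  P^+=[0.0181]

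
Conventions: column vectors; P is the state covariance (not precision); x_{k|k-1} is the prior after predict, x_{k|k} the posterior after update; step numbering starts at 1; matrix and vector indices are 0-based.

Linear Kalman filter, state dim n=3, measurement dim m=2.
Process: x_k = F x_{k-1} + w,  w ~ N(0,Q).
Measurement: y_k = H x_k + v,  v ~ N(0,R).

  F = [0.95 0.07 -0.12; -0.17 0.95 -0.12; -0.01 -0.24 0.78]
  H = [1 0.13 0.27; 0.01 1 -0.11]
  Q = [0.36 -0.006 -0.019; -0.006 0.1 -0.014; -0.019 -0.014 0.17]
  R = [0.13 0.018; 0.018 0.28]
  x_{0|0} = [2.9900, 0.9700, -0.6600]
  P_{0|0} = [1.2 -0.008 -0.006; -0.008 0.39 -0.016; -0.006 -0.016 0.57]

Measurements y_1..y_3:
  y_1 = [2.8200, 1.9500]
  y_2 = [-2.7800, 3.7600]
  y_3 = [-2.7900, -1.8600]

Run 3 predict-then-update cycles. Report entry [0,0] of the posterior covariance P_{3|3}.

step 1: x^-=[2.9876, 0.4924, -0.7775]  P^-=[1.4537 -0.1703 -0.0943; -0.1703 0.5009 -0.1660; -0.0943 -0.1660 0.5454]  S=[1.5251 -0.1214; -0.1214 0.8209]  K=[0.9187 -0.0412; -0.0488 0.6231; -0.0014 -0.2767]  nu=[-0.0217, 1.3422]  x^+=[2.9123, 1.3297, -1.1488]  P^+=[0.1559 -0.0111 -0.1325; -0.0111 0.1712 -0.0231; -0.1325 -0.0231 0.4827]
step 2: x^-=[2.9976, 0.9060, -1.2443]  P^-=[0.5376 -0.0075 -0.1662; -0.0075 0.2694 -0.0986; -0.1662 -0.0986 0.4842]  S=[0.6088 0.0291; 0.0291 0.5772]  K=[0.8083 -0.0128; -0.0219 0.4865; -0.0668 -0.2627]  nu=[-5.5595, 2.6871]  x^+=[-1.5306, 2.3347, -1.5785]  P^+=[0.1403 -0.0046 -0.1291; -0.0046 0.1331 -0.0250; -0.1291 -0.0250 0.4406]
step 3: x^-=[-1.1013, 2.6676, -1.7763]  P^-=[0.5229 -0.0025 -0.1607; -0.0025 0.2325 -0.0878; -0.1607 -0.0878 0.4571]  S=[0.5966 0.0322; 0.0322 0.5377]  K=[0.8038 -0.0101; -0.0175 0.4513; -0.0678 -0.2557]  nu=[-1.5559, -4.7120]  x^+=[-2.3042, 0.5683, -0.4660]  P^+=[0.1379 -0.0033 -0.1230; -0.0033 0.1233 -0.0256; -0.1230 -0.0256 0.4181]

P_post[0,0] = 0.1379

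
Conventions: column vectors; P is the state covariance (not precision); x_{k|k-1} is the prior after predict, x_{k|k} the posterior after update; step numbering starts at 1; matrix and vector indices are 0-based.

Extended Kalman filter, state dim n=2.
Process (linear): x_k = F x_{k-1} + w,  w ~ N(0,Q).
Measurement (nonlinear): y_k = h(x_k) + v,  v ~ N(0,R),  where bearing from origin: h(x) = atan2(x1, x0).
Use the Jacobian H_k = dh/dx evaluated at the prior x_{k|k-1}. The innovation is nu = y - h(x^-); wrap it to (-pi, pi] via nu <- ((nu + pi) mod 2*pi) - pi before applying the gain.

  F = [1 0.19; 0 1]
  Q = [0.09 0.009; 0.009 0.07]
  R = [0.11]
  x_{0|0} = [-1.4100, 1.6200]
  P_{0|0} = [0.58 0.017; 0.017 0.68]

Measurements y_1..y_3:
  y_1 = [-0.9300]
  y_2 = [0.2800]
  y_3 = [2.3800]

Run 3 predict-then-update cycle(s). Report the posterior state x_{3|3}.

step 1: x^-=[-1.1022, 1.6200]  P^-=[0.7010 0.1552; 0.1552 0.7500]  H_jac=[-0.4220 -0.2871]  S=[0.3342]  K=[-1.0183; -0.8402]  nu=[-3.0982]  x^+=[2.0528, 4.2230]  P^+=[0.3544 -0.1307; -0.1307 0.5141]
step 2: x^-=[2.8551, 4.2230]  P^-=[0.4133 -0.0241; -0.0241 0.5841]  H_jac=[-0.1625 0.1099]  S=[0.1288]  K=[-0.5419; 0.5285]  nu=[-0.6963]  x^+=[3.2325, 3.8550]  P^+=[0.3755 0.0128; 0.0128 0.5481]
step 3: x^-=[3.9649, 3.8550]  P^-=[0.4901 0.1260; 0.1260 0.6181]  H_jac=[-0.1261 0.1297]  S=[0.1241]  K=[-0.3664; 0.5180]  nu=[1.6087]  x^+=[3.3755, 4.6882]  P^+=[0.4735 0.1495; 0.1495 0.5848]

x_post = [3.3755, 4.6882]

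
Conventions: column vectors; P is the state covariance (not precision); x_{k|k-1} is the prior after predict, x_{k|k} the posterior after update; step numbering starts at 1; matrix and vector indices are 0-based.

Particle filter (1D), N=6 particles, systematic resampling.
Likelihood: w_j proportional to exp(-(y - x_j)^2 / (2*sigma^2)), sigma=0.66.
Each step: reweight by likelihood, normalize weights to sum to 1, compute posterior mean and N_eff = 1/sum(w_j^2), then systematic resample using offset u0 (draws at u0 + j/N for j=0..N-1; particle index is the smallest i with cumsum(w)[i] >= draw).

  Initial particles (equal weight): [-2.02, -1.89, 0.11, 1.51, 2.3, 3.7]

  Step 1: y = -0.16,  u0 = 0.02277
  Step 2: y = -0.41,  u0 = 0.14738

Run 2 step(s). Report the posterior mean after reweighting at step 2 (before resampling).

post_mean = 0.0668

step 1: w=[0.0186, 0.0318, 0.9084, 0.0402, 0.0010, 0.0000]  mean=0.0651  Neff=1.2075  idx=[1, 2, 2, 2, 2, 2]
step 2: w=[0.0216, 0.1957, 0.1957, 0.1957, 0.1957, 0.1957]  mean=0.0668  Neff=5.2105  idx=[1, 2, 3, 4, 5, 5]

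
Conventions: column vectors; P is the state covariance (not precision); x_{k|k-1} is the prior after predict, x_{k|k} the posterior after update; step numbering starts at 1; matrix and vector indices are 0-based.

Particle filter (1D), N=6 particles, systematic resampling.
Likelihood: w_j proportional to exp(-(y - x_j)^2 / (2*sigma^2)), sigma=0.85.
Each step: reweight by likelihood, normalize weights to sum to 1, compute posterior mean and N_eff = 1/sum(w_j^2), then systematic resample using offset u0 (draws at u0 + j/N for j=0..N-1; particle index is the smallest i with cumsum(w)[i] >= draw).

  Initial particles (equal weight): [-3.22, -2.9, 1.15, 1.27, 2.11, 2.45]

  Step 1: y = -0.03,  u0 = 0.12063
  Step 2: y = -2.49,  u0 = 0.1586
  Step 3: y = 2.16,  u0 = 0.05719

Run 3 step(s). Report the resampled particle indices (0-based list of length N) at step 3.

step 1: w=[0.0012, 0.0044, 0.5070, 0.4127, 0.0559, 0.0188]  mean=1.2546  Neff=2.3209  idx=[2, 2, 2, 3, 3, 4]
step 2: w=[0.2447, 0.2447, 0.2447, 0.1324, 0.1324, 0.0010]  mean=1.1828  Neff=4.6568  idx=[0, 1, 2, 2, 3, 4]
step 3: w=[0.1577, 0.1577, 0.1577, 0.1577, 0.1846, 0.1846]  mean=1.1943  Neff=5.9653  idx=[0, 1, 2, 3, 4, 5]

resampled_idx = [0, 1, 2, 3, 4, 5]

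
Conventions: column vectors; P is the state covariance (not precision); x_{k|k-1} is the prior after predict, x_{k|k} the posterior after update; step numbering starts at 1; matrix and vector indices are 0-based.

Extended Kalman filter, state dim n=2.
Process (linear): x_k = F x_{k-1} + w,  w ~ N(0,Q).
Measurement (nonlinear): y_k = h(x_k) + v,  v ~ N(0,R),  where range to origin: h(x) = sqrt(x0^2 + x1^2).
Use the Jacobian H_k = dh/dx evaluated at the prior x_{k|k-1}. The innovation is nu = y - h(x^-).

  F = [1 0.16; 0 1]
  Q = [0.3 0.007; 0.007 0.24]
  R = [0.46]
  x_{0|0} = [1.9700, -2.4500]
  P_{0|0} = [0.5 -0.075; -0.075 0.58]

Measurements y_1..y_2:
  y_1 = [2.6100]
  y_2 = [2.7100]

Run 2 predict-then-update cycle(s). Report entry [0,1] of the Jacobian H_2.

H_jac[0,1] = -0.8990

step 1: x^-=[1.5780, -2.4500]  P^-=[0.7908 0.0248; 0.0248 0.8200]  H_jac=[0.5415 -0.8407]  S=[1.2489]  K=[0.3262; -0.5413]  nu=[-0.3042]  x^+=[1.4788, -2.2853]  P^+=[0.6580 0.2453; 0.2453 0.4541]
step 2: x^-=[1.1131, -2.2853]  P^-=[1.0481 0.3250; 0.3250 0.6941]  H_jac=[0.4379 -0.8990]  S=[0.9662]  K=[0.1726; -0.4986]  nu=[0.1680]  x^+=[1.1421, -2.3691]  P^+=[1.0193 0.4081; 0.4081 0.4539]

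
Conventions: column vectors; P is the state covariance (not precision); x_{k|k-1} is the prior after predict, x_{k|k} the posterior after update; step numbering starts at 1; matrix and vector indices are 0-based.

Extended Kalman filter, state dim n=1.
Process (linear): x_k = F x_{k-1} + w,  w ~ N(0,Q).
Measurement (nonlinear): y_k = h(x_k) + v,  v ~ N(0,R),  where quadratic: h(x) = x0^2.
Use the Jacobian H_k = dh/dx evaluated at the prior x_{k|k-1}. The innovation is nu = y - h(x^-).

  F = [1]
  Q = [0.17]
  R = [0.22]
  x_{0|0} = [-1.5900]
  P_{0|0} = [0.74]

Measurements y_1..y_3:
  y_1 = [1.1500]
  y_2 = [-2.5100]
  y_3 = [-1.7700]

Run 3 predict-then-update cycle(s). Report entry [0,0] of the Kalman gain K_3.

K[0,0] = 0.3256

step 1: x^-=[-1.5900]  P^-=[0.9100]  H_jac=[-3.1800]  S=[9.4223]  K=[-0.3071]  nu=[-1.3781]  x^+=[-1.1668]  P^+=[0.0212]
step 2: x^-=[-1.1668]  P^-=[0.1912]  H_jac=[-2.3335]  S=[1.2614]  K=[-0.3538]  nu=[-3.8713]  x^+=[0.2029]  P^+=[0.0334]
step 3: x^-=[0.2029]  P^-=[0.2034]  H_jac=[0.4058]  S=[0.2535]  K=[0.3256]  nu=[-1.8112]  x^+=[-0.3867]  P^+=[0.1765]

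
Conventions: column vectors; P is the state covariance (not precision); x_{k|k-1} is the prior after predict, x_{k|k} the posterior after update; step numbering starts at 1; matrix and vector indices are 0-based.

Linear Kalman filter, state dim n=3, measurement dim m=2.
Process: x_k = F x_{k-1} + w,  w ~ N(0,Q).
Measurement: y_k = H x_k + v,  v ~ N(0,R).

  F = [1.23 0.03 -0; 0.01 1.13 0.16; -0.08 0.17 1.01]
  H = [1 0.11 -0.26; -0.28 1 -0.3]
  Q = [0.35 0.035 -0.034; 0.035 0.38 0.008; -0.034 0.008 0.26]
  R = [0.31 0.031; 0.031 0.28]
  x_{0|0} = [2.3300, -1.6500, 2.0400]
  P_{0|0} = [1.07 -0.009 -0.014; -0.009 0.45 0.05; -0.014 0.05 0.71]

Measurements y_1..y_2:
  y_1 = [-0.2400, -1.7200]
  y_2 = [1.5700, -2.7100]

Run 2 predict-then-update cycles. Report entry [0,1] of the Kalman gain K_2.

K[0,1] = -0.0631

step 1: x^-=[2.8164, -1.5148, 1.5935]  P^-=[1.9685 0.0484 -0.1547; 0.0484 0.9907 0.2676; -0.1547 0.2676 1.0238]  S=[2.4355 -0.3277; -0.3277 1.3036]  K=[0.8072 -0.1472; 0.1331 0.7215; -0.1660 -0.0388]  nu=[-2.4755, 1.0614]  x^+=[0.6621, -1.0785, 1.9631]  P^+=[0.2757 0.1095 0.1618; 0.1095 0.3319 0.3170; 0.1618 0.3170 0.9590]
step 2: x^-=[0.7820, -0.8980, 1.7464]  P^-=[0.7755 0.2353 0.1738; 0.2353 0.9460 0.5868; 0.1738 0.5868 1.3293]  S=[1.1146 0.0383; 0.0383 0.9518]  K=[0.6806 -0.0631; 0.1424 0.7340; -0.1014 0.1504]  nu=[1.3409, -1.0691]  x^+=[1.7620, -1.4918, 1.4497]  P^+=[0.2587 0.1526 0.2556; 0.1526 0.4026 0.4998; 0.2556 0.4998 1.2975]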